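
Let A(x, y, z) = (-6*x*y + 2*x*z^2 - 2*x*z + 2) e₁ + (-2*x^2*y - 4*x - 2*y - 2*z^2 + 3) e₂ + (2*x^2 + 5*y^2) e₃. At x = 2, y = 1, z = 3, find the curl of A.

(22, 12, 0)

(∇×A)₁ = ∂A₃/∂y − ∂A₂/∂z = 10*y + 4*z
(∇×A)₂ = ∂A₁/∂z − ∂A₃/∂x = 4*x*z - 6*x
(∇×A)₃ = ∂A₂/∂x − ∂A₁/∂y = -4*x*y + 6*x - 4
∇×A = (10*y + 4*z, 4*x*z - 6*x, -4*x*y + 6*x - 4)
At (2, 1, 3): (22, 12, 0).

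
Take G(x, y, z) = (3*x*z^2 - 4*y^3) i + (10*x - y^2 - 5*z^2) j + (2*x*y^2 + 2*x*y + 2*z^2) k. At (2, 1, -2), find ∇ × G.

(∇×G)₁ = ∂G₃/∂y − ∂G₂/∂z = 4*x*y + 2*x + 10*z
(∇×G)₂ = ∂G₁/∂z − ∂G₃/∂x = 6*x*z - 2*y^2 - 2*y
(∇×G)₃ = ∂G₂/∂x − ∂G₁/∂y = 12*y^2 + 10
∇×G = (4*x*y + 2*x + 10*z, 6*x*z - 2*y^2 - 2*y, 12*y^2 + 10)
At (2, 1, -2): (-8, -28, 22).

(-8, -28, 22)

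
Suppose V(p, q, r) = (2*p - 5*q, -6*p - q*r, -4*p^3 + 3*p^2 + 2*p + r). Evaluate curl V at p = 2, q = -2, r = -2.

(∇×V)₁ = ∂V₃/∂q − ∂V₂/∂r = q
(∇×V)₂ = ∂V₁/∂r − ∂V₃/∂p = 12*p^2 - 6*p - 2
(∇×V)₃ = ∂V₂/∂p − ∂V₁/∂q = -1
∇×V = (q, 12*p^2 - 6*p - 2, -1)
At (2, -2, -2): (-2, 34, -1).

(-2, 34, -1)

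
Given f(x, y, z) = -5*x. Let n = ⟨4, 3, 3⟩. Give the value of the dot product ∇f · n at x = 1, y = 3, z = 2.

∂f/∂x = -5
∂f/∂y = 0
∂f/∂z = 0
∇f at (1, 3, 2) = (-5, 0, 0)
∇f · n = (-5)(4) + (0)(3) + (0)(3) = -20

-20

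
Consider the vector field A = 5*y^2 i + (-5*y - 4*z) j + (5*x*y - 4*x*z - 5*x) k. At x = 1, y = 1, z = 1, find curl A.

(9, 4, -10)

(∇×A)₁ = ∂A₃/∂y − ∂A₂/∂z = 5*x + 4
(∇×A)₂ = ∂A₁/∂z − ∂A₃/∂x = -5*y + 4*z + 5
(∇×A)₃ = ∂A₂/∂x − ∂A₁/∂y = -10*y
∇×A = (5*x + 4, -5*y + 4*z + 5, -10*y)
At (1, 1, 1): (9, 4, -10).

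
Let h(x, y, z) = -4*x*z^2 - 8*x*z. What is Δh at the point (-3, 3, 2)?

24

∂²h/∂x² = 0
∂²h/∂y² = 0
∂²h/∂z² = -8*x
∇²h = -8*x
At (-3, 3, 2): 24.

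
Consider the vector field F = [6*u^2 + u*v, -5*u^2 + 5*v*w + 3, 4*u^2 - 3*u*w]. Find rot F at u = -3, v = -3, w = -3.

(∇×F)₁ = ∂F₃/∂v − ∂F₂/∂w = -5*v
(∇×F)₂ = ∂F₁/∂w − ∂F₃/∂u = -8*u + 3*w
(∇×F)₃ = ∂F₂/∂u − ∂F₁/∂v = -11*u
∇×F = (-5*v, -8*u + 3*w, -11*u)
At (-3, -3, -3): (15, 15, 33).

(15, 15, 33)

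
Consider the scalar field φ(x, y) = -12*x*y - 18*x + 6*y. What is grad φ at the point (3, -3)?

∂φ/∂x = -12*y - 18
∂φ/∂y = -12*x + 6
∇φ = (-12*y - 18, -12*x + 6)
At (3, -3): (18, -30).

(18, -30)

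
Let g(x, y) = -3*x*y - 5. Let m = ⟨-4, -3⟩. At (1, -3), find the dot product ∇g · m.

-27

∂g/∂x = -3*y
∂g/∂y = -3*x
∇g at (1, -3) = (9, -3)
∇g · m = (9)(-4) + (-3)(-3) = -27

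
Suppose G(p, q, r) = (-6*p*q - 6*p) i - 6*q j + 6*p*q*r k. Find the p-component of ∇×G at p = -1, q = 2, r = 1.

-6

(∇×G)_1 = ∂G₃/∂q − ∂G₂/∂r
= 6*p*r − (0)
= 6*p*r
At (-1, 2, 1): -6.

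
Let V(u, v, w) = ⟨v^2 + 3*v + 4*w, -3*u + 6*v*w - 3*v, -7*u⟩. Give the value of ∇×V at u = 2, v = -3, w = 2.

(18, 11, 0)

(∇×V)₁ = ∂V₃/∂v − ∂V₂/∂w = -6*v
(∇×V)₂ = ∂V₁/∂w − ∂V₃/∂u = 11
(∇×V)₃ = ∂V₂/∂u − ∂V₁/∂v = -2*v - 6
∇×V = (-6*v, 11, -2*v - 6)
At (2, -3, 2): (18, 11, 0).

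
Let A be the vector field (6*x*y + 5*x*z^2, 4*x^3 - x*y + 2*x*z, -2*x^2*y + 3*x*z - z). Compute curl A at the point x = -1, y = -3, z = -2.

(0, 38, 17)

(∇×A)₁ = ∂A₃/∂y − ∂A₂/∂z = -2*x^2 - 2*x
(∇×A)₂ = ∂A₁/∂z − ∂A₃/∂x = 4*x*y + 10*x*z - 3*z
(∇×A)₃ = ∂A₂/∂x − ∂A₁/∂y = 12*x^2 - 6*x - y + 2*z
∇×A = (-2*x^2 - 2*x, 4*x*y + 10*x*z - 3*z, 12*x^2 - 6*x - y + 2*z)
At (-1, -3, -2): (0, 38, 17).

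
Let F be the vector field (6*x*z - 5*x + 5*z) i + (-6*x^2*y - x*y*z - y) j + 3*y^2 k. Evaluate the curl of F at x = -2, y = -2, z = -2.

(∇×F)₁ = ∂F₃/∂y − ∂F₂/∂z = x*y + 6*y
(∇×F)₂ = ∂F₁/∂z − ∂F₃/∂x = 6*x + 5
(∇×F)₃ = ∂F₂/∂x − ∂F₁/∂y = -12*x*y - y*z
∇×F = (x*y + 6*y, 6*x + 5, -12*x*y - y*z)
At (-2, -2, -2): (-8, -7, -52).

(-8, -7, -52)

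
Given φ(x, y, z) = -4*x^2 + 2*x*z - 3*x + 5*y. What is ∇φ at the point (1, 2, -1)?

(-13, 5, 2)

∂φ/∂x = -8*x + 2*z - 3
∂φ/∂y = 5
∂φ/∂z = 2*x
∇φ = (-8*x + 2*z - 3, 5, 2*x)
At (1, 2, -1): (-13, 5, 2).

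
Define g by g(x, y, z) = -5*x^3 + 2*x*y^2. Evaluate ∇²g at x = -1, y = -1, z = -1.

26

∂²g/∂x² = -30*x
∂²g/∂y² = 4*x
∂²g/∂z² = 0
∇²g = -26*x
At (-1, -1, -1): 26.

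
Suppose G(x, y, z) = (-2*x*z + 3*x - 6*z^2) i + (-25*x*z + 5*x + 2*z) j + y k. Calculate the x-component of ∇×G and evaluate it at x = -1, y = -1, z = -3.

-26

(∇×G)_1 = ∂G₃/∂y − ∂G₂/∂z
= 1 − (-25*x + 2)
= 25*x - 1
At (-1, -1, -3): -26.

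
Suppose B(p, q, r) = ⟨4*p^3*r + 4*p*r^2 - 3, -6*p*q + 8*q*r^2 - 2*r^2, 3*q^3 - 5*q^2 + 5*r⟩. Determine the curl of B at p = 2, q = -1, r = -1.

(∇×B)₁ = ∂B₃/∂q − ∂B₂/∂r = 9*q^2 - 16*q*r - 10*q + 4*r
(∇×B)₂ = ∂B₁/∂r − ∂B₃/∂p = 4*p^3 + 8*p*r
(∇×B)₃ = ∂B₂/∂p − ∂B₁/∂q = -6*q
∇×B = (9*q^2 - 16*q*r - 10*q + 4*r, 4*p^3 + 8*p*r, -6*q)
At (2, -1, -1): (-1, 16, 6).

(-1, 16, 6)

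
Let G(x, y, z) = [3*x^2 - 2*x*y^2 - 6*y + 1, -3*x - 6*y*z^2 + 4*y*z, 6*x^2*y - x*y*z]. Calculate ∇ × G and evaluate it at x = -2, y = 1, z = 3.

(∇×G)₁ = ∂G₃/∂y − ∂G₂/∂z = 6*x^2 - x*z + 12*y*z - 4*y
(∇×G)₂ = ∂G₁/∂z − ∂G₃/∂x = -12*x*y + y*z
(∇×G)₃ = ∂G₂/∂x − ∂G₁/∂y = 4*x*y + 3
∇×G = (6*x^2 - x*z + 12*y*z - 4*y, -12*x*y + y*z, 4*x*y + 3)
At (-2, 1, 3): (62, 27, -5).

(62, 27, -5)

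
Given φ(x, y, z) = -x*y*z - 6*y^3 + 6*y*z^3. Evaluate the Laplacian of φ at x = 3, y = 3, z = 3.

216

∂²φ/∂x² = 0
∂²φ/∂y² = -36*y
∂²φ/∂z² = 36*y*z
∇²φ = 36*y*z - 36*y
At (3, 3, 3): 216.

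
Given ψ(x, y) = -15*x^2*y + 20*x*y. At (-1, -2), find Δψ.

∂²ψ/∂x² = -30*y
∂²ψ/∂y² = 0
∇²ψ = -30*y
At (-1, -2): 60.

60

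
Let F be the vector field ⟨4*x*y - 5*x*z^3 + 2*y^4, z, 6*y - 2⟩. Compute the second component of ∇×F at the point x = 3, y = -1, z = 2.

(∇×F)_2 = ∂F₁/∂z − ∂F₃/∂x
= -15*x*z^2 − (0)
= -15*x*z^2
At (3, -1, 2): -180.

-180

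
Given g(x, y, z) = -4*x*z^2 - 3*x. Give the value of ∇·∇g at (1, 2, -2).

∂²g/∂x² = 0
∂²g/∂y² = 0
∂²g/∂z² = -8*x
∇²g = -8*x
At (1, 2, -2): -8.

-8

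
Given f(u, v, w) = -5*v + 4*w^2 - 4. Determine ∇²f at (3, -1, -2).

8

∂²f/∂u² = 0
∂²f/∂v² = 0
∂²f/∂w² = 8
∇²f = 8
At (3, -1, -2): 8.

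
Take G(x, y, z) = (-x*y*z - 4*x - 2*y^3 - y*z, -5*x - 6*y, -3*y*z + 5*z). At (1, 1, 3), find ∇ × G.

(∇×G)₁ = ∂G₃/∂y − ∂G₂/∂z = -3*z
(∇×G)₂ = ∂G₁/∂z − ∂G₃/∂x = -x*y - y
(∇×G)₃ = ∂G₂/∂x − ∂G₁/∂y = x*z + 6*y^2 + z - 5
∇×G = (-3*z, -x*y - y, x*z + 6*y^2 + z - 5)
At (1, 1, 3): (-9, -2, 7).

(-9, -2, 7)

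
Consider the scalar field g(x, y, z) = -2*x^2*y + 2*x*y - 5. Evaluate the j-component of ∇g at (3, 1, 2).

(∇g)_2 = ∂g/∂y = -2*x^2 + 2*x
At (3, 1, 2): -12.

-12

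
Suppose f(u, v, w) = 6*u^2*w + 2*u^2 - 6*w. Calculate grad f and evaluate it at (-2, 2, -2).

∂f/∂u = 12*u*w + 4*u
∂f/∂v = 0
∂f/∂w = 6*u^2 - 6
∇f = (12*u*w + 4*u, 0, 6*u^2 - 6)
At (-2, 2, -2): (40, 0, 18).

(40, 0, 18)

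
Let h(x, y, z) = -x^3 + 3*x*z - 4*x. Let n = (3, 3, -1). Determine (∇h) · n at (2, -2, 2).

∂h/∂x = -3*x^2 + 3*z - 4
∂h/∂y = 0
∂h/∂z = 3*x
∇h at (2, -2, 2) = (-10, 0, 6)
∇h · n = (-10)(3) + (0)(3) + (6)(-1) = -36

-36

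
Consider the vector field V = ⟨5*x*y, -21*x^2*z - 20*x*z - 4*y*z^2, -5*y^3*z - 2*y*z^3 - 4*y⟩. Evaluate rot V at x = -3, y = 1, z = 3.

(50, 0, 333)

(∇×V)₁ = ∂V₃/∂y − ∂V₂/∂z = 21*x^2 + 20*x - 15*y^2*z + 8*y*z - 2*z^3 - 4
(∇×V)₂ = ∂V₁/∂z − ∂V₃/∂x = 0
(∇×V)₃ = ∂V₂/∂x − ∂V₁/∂y = -42*x*z - 5*x - 20*z
∇×V = (21*x^2 + 20*x - 15*y^2*z + 8*y*z - 2*z^3 - 4, 0, -42*x*z - 5*x - 20*z)
At (-3, 1, 3): (50, 0, 333).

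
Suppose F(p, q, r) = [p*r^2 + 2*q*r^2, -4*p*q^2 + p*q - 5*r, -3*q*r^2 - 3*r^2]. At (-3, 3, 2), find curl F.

(∇×F)₁ = ∂F₃/∂q − ∂F₂/∂r = -3*r^2 + 5
(∇×F)₂ = ∂F₁/∂r − ∂F₃/∂p = 2*p*r + 4*q*r
(∇×F)₃ = ∂F₂/∂p − ∂F₁/∂q = -4*q^2 + q - 2*r^2
∇×F = (-3*r^2 + 5, 2*p*r + 4*q*r, -4*q^2 + q - 2*r^2)
At (-3, 3, 2): (-7, 12, -41).

(-7, 12, -41)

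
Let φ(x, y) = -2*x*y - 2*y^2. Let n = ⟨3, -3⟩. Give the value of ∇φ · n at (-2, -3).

∂φ/∂x = -2*y
∂φ/∂y = -2*x - 4*y
∇φ at (-2, -3) = (6, 16)
∇φ · n = (6)(3) + (16)(-3) = -30

-30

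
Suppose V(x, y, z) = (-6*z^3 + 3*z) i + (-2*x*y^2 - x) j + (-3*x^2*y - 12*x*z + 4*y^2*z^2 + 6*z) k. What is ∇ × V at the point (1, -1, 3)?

(-75, -129, -3)

(∇×V)₁ = ∂V₃/∂y − ∂V₂/∂z = -3*x^2 + 8*y*z^2
(∇×V)₂ = ∂V₁/∂z − ∂V₃/∂x = 6*x*y - 18*z^2 + 12*z + 3
(∇×V)₃ = ∂V₂/∂x − ∂V₁/∂y = -2*y^2 - 1
∇×V = (-3*x^2 + 8*y*z^2, 6*x*y - 18*z^2 + 12*z + 3, -2*y^2 - 1)
At (1, -1, 3): (-75, -129, -3).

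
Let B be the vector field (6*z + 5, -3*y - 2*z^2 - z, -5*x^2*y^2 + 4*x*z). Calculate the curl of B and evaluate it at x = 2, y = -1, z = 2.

(∇×B)₁ = ∂B₃/∂y − ∂B₂/∂z = -10*x^2*y + 4*z + 1
(∇×B)₂ = ∂B₁/∂z − ∂B₃/∂x = 10*x*y^2 - 4*z + 6
(∇×B)₃ = ∂B₂/∂x − ∂B₁/∂y = 0
∇×B = (-10*x^2*y + 4*z + 1, 10*x*y^2 - 4*z + 6, 0)
At (2, -1, 2): (49, 18, 0).

(49, 18, 0)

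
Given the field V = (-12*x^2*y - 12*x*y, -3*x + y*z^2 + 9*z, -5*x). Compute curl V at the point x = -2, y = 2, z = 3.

(-21, 5, 21)

(∇×V)₁ = ∂V₃/∂y − ∂V₂/∂z = -2*y*z - 9
(∇×V)₂ = ∂V₁/∂z − ∂V₃/∂x = 5
(∇×V)₃ = ∂V₂/∂x − ∂V₁/∂y = 12*x^2 + 12*x - 3
∇×V = (-2*y*z - 9, 5, 12*x^2 + 12*x - 3)
At (-2, 2, 3): (-21, 5, 21).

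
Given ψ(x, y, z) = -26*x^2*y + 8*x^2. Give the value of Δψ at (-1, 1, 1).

-36

∂²ψ/∂x² = 4*(-13*y + 4)
∂²ψ/∂y² = 0
∂²ψ/∂z² = 0
∇²ψ = -52*y + 16
At (-1, 1, 1): -36.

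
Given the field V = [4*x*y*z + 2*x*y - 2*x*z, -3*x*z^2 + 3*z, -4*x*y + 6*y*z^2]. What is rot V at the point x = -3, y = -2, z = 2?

(-3, 22, 18)

(∇×V)₁ = ∂V₃/∂y − ∂V₂/∂z = 6*x*z - 4*x + 6*z^2 - 3
(∇×V)₂ = ∂V₁/∂z − ∂V₃/∂x = 4*x*y - 2*x + 4*y
(∇×V)₃ = ∂V₂/∂x − ∂V₁/∂y = -4*x*z - 2*x - 3*z^2
∇×V = (6*x*z - 4*x + 6*z^2 - 3, 4*x*y - 2*x + 4*y, -4*x*z - 2*x - 3*z^2)
At (-3, -2, 2): (-3, 22, 18).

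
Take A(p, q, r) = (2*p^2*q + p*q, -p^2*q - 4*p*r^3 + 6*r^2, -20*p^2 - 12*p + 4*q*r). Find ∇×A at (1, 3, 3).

(84, 52, -117)

(∇×A)₁ = ∂A₃/∂q − ∂A₂/∂r = 12*p*r^2 - 8*r
(∇×A)₂ = ∂A₁/∂r − ∂A₃/∂p = 40*p + 12
(∇×A)₃ = ∂A₂/∂p − ∂A₁/∂q = -2*p^2 - 2*p*q - p - 4*r^3
∇×A = (12*p*r^2 - 8*r, 40*p + 12, -2*p^2 - 2*p*q - p - 4*r^3)
At (1, 3, 3): (84, 52, -117).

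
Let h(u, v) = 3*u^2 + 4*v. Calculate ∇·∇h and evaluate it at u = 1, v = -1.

6

∂²h/∂u² = 6
∂²h/∂v² = 0
∇²h = 6
At (1, -1): 6.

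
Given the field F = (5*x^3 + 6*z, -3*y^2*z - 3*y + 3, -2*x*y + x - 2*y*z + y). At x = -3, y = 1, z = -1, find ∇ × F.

(12, 7, 0)

(∇×F)₁ = ∂F₃/∂y − ∂F₂/∂z = -2*x + 3*y^2 - 2*z + 1
(∇×F)₂ = ∂F₁/∂z − ∂F₃/∂x = 2*y + 5
(∇×F)₃ = ∂F₂/∂x − ∂F₁/∂y = 0
∇×F = (-2*x + 3*y^2 - 2*z + 1, 2*y + 5, 0)
At (-3, 1, -1): (12, 7, 0).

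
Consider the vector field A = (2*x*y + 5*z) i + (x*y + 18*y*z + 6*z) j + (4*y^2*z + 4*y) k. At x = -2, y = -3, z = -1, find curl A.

(76, 5, 1)

(∇×A)₁ = ∂A₃/∂y − ∂A₂/∂z = 8*y*z - 18*y - 2
(∇×A)₂ = ∂A₁/∂z − ∂A₃/∂x = 5
(∇×A)₃ = ∂A₂/∂x − ∂A₁/∂y = -2*x + y
∇×A = (8*y*z - 18*y - 2, 5, -2*x + y)
At (-2, -3, -1): (76, 5, 1).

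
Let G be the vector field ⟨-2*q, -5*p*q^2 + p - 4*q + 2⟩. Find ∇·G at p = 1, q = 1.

-14

∂G₁/∂p = 0
∂G₂/∂q = -10*p*q - 4
∇·G = -10*p*q - 4
At (1, 1): -14.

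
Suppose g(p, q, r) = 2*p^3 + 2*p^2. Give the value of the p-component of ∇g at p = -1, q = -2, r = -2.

2

(∇g)_1 = ∂g/∂p = 6*p^2 + 4*p
At (-1, -2, -2): 2.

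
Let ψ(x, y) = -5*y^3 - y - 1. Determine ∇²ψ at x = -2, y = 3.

-90

∂²ψ/∂x² = 0
∂²ψ/∂y² = -30*y
∇²ψ = -30*y
At (-2, 3): -90.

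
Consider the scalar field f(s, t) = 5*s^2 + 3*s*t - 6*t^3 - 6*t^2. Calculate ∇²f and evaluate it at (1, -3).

106

∂²f/∂s² = 10
∂²f/∂t² = -12*(3*t + 1)
∇²f = -36*t - 2
At (1, -3): 106.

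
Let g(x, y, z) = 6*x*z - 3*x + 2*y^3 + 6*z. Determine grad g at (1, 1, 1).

(3, 6, 12)

∂g/∂x = 6*z - 3
∂g/∂y = 6*y^2
∂g/∂z = 6*x + 6
∇g = (6*z - 3, 6*y^2, 6*x + 6)
At (1, 1, 1): (3, 6, 12).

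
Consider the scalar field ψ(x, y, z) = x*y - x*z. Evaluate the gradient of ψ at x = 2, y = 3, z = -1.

∂ψ/∂x = y - z
∂ψ/∂y = x
∂ψ/∂z = -x
∇ψ = (y - z, x, -x)
At (2, 3, -1): (4, 2, -2).

(4, 2, -2)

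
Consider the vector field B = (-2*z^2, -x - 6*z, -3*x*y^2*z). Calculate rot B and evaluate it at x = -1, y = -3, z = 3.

(∇×B)₁ = ∂B₃/∂y − ∂B₂/∂z = -6*x*y*z + 6
(∇×B)₂ = ∂B₁/∂z − ∂B₃/∂x = 3*y^2*z - 4*z
(∇×B)₃ = ∂B₂/∂x − ∂B₁/∂y = -1
∇×B = (-6*x*y*z + 6, 3*y^2*z - 4*z, -1)
At (-1, -3, 3): (-48, 69, -1).

(-48, 69, -1)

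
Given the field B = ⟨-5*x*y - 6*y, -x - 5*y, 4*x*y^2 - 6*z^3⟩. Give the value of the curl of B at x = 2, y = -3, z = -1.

(∇×B)₁ = ∂B₃/∂y − ∂B₂/∂z = 8*x*y
(∇×B)₂ = ∂B₁/∂z − ∂B₃/∂x = -4*y^2
(∇×B)₃ = ∂B₂/∂x − ∂B₁/∂y = 5*x + 5
∇×B = (8*x*y, -4*y^2, 5*x + 5)
At (2, -3, -1): (-48, -36, 15).

(-48, -36, 15)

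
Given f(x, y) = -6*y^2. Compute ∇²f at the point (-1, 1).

-12

∂²f/∂x² = 0
∂²f/∂y² = -12
∇²f = -12
At (-1, 1): -12.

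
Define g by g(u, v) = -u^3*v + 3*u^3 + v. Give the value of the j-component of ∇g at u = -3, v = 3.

28

(∇g)_2 = ∂g/∂v = -u^3 + 1
At (-3, 3): 28.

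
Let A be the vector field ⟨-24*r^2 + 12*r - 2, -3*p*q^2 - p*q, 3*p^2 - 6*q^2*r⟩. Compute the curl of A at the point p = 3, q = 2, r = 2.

(∇×A)₁ = ∂A₃/∂q − ∂A₂/∂r = -12*q*r
(∇×A)₂ = ∂A₁/∂r − ∂A₃/∂p = -6*p - 48*r + 12
(∇×A)₃ = ∂A₂/∂p − ∂A₁/∂q = -3*q^2 - q
∇×A = (-12*q*r, -6*p - 48*r + 12, -3*q^2 - q)
At (3, 2, 2): (-48, -102, -14).

(-48, -102, -14)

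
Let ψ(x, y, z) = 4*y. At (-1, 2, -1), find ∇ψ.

∂ψ/∂x = 0
∂ψ/∂y = 4
∂ψ/∂z = 0
∇ψ = (0, 4, 0)
At (-1, 2, -1): (0, 4, 0).

(0, 4, 0)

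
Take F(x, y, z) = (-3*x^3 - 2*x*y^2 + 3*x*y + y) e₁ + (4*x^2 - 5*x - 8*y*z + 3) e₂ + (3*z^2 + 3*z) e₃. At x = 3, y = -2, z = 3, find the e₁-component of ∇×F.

-16

(∇×F)_1 = ∂F₃/∂y − ∂F₂/∂z
= 0 − (-8*y)
= 8*y
At (3, -2, 3): -16.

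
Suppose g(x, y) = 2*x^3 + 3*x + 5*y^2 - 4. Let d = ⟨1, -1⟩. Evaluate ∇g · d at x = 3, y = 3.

∂g/∂x = 6*x^2 + 3
∂g/∂y = 10*y
∇g at (3, 3) = (57, 30)
∇g · d = (57)(1) + (30)(-1) = 27

27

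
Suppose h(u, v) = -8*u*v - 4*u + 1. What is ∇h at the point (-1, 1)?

∂h/∂u = -8*v - 4
∂h/∂v = -8*u
∇h = (-8*v - 4, -8*u)
At (-1, 1): (-12, 8).

(-12, 8)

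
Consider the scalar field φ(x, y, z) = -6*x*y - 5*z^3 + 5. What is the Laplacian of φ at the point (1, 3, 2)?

-60

∂²φ/∂x² = 0
∂²φ/∂y² = 0
∂²φ/∂z² = -30*z
∇²φ = -30*z
At (1, 3, 2): -60.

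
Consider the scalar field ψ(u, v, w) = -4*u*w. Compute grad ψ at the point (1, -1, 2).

∂ψ/∂u = -4*w
∂ψ/∂v = 0
∂ψ/∂w = -4*u
∇ψ = (-4*w, 0, -4*u)
At (1, -1, 2): (-8, 0, -4).

(-8, 0, -4)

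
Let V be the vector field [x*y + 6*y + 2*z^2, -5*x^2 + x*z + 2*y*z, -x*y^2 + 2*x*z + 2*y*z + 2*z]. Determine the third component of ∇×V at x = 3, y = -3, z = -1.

-40

(∇×V)_3 = ∂V₂/∂x − ∂V₁/∂y
= -10*x + z − (x + 6)
= -11*x + z - 6
At (3, -3, -1): -40.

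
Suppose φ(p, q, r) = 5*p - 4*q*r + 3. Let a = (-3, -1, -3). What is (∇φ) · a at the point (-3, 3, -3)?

∂φ/∂p = 5
∂φ/∂q = -4*r
∂φ/∂r = -4*q
∇φ at (-3, 3, -3) = (5, 12, -12)
∇φ · a = (5)(-3) + (12)(-1) + (-12)(-3) = 9

9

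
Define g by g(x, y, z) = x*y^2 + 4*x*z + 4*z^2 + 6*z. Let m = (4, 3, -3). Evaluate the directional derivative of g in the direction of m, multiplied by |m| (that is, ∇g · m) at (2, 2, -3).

22

∂g/∂x = y^2 + 4*z
∂g/∂y = 2*x*y
∂g/∂z = 4*x + 8*z + 6
∇g at (2, 2, -3) = (-8, 8, -10)
∇g · m = (-8)(4) + (8)(3) + (-10)(-3) = 22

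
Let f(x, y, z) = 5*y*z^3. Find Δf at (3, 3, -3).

∂²f/∂x² = 0
∂²f/∂y² = 0
∂²f/∂z² = 30*y*z
∇²f = 30*y*z
At (3, 3, -3): -270.

-270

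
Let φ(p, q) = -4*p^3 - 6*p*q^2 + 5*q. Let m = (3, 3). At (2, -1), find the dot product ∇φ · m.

∂φ/∂p = -12*p^2 - 6*q^2
∂φ/∂q = -12*p*q + 5
∇φ at (2, -1) = (-54, 29)
∇φ · m = (-54)(3) + (29)(3) = -75

-75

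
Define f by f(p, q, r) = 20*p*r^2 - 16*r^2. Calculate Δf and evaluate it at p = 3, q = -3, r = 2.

∂²f/∂p² = 0
∂²f/∂q² = 0
∂²f/∂r² = 8*(5*p - 4)
∇²f = 40*p - 32
At (3, -3, 2): 88.

88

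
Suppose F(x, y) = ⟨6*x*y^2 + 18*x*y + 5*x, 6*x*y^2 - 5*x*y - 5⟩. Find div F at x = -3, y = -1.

44

∂F₁/∂x = 6*y^2 + 18*y + 5
∂F₂/∂y = 12*x*y - 5*x
∇·F = 12*x*y - 5*x + 6*y^2 + 18*y + 5
At (-3, -1): 44.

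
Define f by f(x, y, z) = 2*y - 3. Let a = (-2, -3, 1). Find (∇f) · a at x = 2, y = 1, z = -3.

∂f/∂x = 0
∂f/∂y = 2
∂f/∂z = 0
∇f at (2, 1, -3) = (0, 2, 0)
∇f · a = (0)(-2) + (2)(-3) + (0)(1) = -6

-6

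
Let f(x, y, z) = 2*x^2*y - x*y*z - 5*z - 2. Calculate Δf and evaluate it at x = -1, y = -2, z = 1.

-8

∂²f/∂x² = 4*y
∂²f/∂y² = 0
∂²f/∂z² = 0
∇²f = 4*y
At (-1, -2, 1): -8.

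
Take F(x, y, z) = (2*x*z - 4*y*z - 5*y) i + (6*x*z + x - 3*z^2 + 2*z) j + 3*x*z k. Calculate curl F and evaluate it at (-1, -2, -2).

(-8, 12, -14)

(∇×F)₁ = ∂F₃/∂y − ∂F₂/∂z = -6*x + 6*z - 2
(∇×F)₂ = ∂F₁/∂z − ∂F₃/∂x = 2*x - 4*y - 3*z
(∇×F)₃ = ∂F₂/∂x − ∂F₁/∂y = 10*z + 6
∇×F = (-6*x + 6*z - 2, 2*x - 4*y - 3*z, 10*z + 6)
At (-1, -2, -2): (-8, 12, -14).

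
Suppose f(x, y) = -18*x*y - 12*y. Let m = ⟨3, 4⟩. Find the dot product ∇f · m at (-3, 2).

∂f/∂x = -18*y
∂f/∂y = -18*x - 12
∇f at (-3, 2) = (-36, 42)
∇f · m = (-36)(3) + (42)(4) = 60

60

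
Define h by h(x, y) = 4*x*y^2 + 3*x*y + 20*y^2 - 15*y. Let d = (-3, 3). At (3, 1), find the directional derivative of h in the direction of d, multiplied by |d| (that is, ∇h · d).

153

∂h/∂x = 4*y^2 + 3*y
∂h/∂y = 8*x*y + 3*x + 40*y - 15
∇h at (3, 1) = (7, 58)
∇h · d = (7)(-3) + (58)(3) = 153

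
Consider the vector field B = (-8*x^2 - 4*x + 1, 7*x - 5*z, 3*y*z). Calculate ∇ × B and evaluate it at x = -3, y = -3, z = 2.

(∇×B)₁ = ∂B₃/∂y − ∂B₂/∂z = 3*z + 5
(∇×B)₂ = ∂B₁/∂z − ∂B₃/∂x = 0
(∇×B)₃ = ∂B₂/∂x − ∂B₁/∂y = 7
∇×B = (3*z + 5, 0, 7)
At (-3, -3, 2): (11, 0, 7).

(11, 0, 7)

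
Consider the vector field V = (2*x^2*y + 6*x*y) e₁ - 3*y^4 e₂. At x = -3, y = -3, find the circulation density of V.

0

∂V₂/∂x = 0
∂V₁/∂y = 2*x^2 + 6*x
Scalar curl = -2*x^2 - 6*x
At (-3, -3): 0.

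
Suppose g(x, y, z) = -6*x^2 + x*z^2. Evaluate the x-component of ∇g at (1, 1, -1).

-11

(∇g)_1 = ∂g/∂x = -12*x + z^2
At (1, 1, -1): -11.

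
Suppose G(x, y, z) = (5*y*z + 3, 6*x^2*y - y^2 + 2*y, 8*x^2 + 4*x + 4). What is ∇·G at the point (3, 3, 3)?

∂G₁/∂x = 0
∂G₂/∂y = 6*x^2 - 2*y + 2
∂G₃/∂z = 0
∇·G = 6*x^2 - 2*y + 2
At (3, 3, 3): 50.

50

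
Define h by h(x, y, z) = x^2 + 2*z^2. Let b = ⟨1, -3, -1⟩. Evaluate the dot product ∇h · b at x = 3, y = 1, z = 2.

-2

∂h/∂x = 2*x
∂h/∂y = 0
∂h/∂z = 4*z
∇h at (3, 1, 2) = (6, 0, 8)
∇h · b = (6)(1) + (0)(-3) + (8)(-1) = -2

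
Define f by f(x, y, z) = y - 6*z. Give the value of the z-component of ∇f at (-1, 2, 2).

-6

(∇f)_3 = ∂f/∂z = -6
At (-1, 2, 2): -6.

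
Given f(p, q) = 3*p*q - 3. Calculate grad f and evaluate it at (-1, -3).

(-9, -3)

∂f/∂p = 3*q
∂f/∂q = 3*p
∇f = (3*q, 3*p)
At (-1, -3): (-9, -3).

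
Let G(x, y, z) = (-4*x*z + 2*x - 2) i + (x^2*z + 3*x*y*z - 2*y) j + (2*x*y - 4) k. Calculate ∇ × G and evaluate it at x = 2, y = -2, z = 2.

(12, -4, -4)

(∇×G)₁ = ∂G₃/∂y − ∂G₂/∂z = -x^2 - 3*x*y + 2*x
(∇×G)₂ = ∂G₁/∂z − ∂G₃/∂x = -4*x - 2*y
(∇×G)₃ = ∂G₂/∂x − ∂G₁/∂y = 2*x*z + 3*y*z
∇×G = (-x^2 - 3*x*y + 2*x, -4*x - 2*y, 2*x*z + 3*y*z)
At (2, -2, 2): (12, -4, -4).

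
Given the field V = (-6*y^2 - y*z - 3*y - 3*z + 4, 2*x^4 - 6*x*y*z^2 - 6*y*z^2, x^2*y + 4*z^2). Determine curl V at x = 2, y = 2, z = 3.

(220, -13, -14)

(∇×V)₁ = ∂V₃/∂y − ∂V₂/∂z = x^2 + 12*x*y*z + 12*y*z
(∇×V)₂ = ∂V₁/∂z − ∂V₃/∂x = -2*x*y - y - 3
(∇×V)₃ = ∂V₂/∂x − ∂V₁/∂y = 8*x^3 - 6*y*z^2 + 12*y + z + 3
∇×V = (x^2 + 12*x*y*z + 12*y*z, -2*x*y - y - 3, 8*x^3 - 6*y*z^2 + 12*y + z + 3)
At (2, 2, 3): (220, -13, -14).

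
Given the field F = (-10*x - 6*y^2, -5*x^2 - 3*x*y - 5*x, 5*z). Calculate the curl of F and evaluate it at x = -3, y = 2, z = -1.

(∇×F)₁ = ∂F₃/∂y − ∂F₂/∂z = 0
(∇×F)₂ = ∂F₁/∂z − ∂F₃/∂x = 0
(∇×F)₃ = ∂F₂/∂x − ∂F₁/∂y = -10*x + 9*y - 5
∇×F = (0, 0, -10*x + 9*y - 5)
At (-3, 2, -1): (0, 0, 43).

(0, 0, 43)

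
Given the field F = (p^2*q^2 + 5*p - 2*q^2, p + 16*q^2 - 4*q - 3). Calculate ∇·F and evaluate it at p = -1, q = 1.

31

∂F₁/∂p = 2*p*q^2 + 5
∂F₂/∂q = 32*q - 4
∇·F = 2*p*q^2 + 32*q + 1
At (-1, 1): 31.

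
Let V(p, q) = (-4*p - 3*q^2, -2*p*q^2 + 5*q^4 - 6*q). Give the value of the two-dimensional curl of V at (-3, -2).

-20

∂V₂/∂p = -2*q^2
∂V₁/∂q = -6*q
Scalar curl = -2*q^2 + 6*q
At (-3, -2): -20.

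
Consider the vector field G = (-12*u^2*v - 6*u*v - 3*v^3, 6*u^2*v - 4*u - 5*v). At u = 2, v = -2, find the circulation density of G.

∂G₂/∂u = 12*u*v - 4
∂G₁/∂v = -12*u^2 - 6*u - 9*v^2
Scalar curl = 12*u^2 + 12*u*v + 6*u + 9*v^2 - 4
At (2, -2): 44.

44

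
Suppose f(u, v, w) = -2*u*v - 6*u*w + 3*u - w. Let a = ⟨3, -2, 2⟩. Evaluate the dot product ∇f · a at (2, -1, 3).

∂f/∂u = -2*v - 6*w + 3
∂f/∂v = -2*u
∂f/∂w = -6*u - 1
∇f at (2, -1, 3) = (-13, -4, -13)
∇f · a = (-13)(3) + (-4)(-2) + (-13)(2) = -57

-57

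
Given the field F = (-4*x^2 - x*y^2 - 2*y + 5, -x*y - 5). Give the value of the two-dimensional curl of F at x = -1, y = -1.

∂F₂/∂x = -y
∂F₁/∂y = -2*x*y - 2
Scalar curl = 2*x*y - y + 2
At (-1, -1): 5.

5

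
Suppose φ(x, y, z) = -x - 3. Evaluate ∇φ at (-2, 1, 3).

(-1, 0, 0)

∂φ/∂x = -1
∂φ/∂y = 0
∂φ/∂z = 0
∇φ = (-1, 0, 0)
At (-2, 1, 3): (-1, 0, 0).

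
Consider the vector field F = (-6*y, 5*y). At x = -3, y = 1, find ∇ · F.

5

∂F₁/∂x = 0
∂F₂/∂y = 5
∇·F = 5
At (-3, 1): 5.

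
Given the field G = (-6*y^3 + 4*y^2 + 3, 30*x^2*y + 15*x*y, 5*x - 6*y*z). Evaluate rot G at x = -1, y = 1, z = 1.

(-6, -5, -35)

(∇×G)₁ = ∂G₃/∂y − ∂G₂/∂z = -6*z
(∇×G)₂ = ∂G₁/∂z − ∂G₃/∂x = -5
(∇×G)₃ = ∂G₂/∂x − ∂G₁/∂y = 60*x*y + 18*y^2 + 7*y
∇×G = (-6*z, -5, 60*x*y + 18*y^2 + 7*y)
At (-1, 1, 1): (-6, -5, -35).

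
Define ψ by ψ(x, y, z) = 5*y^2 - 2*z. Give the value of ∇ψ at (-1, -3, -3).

∂ψ/∂x = 0
∂ψ/∂y = 10*y
∂ψ/∂z = -2
∇ψ = (0, 10*y, -2)
At (-1, -3, -3): (0, -30, -2).

(0, -30, -2)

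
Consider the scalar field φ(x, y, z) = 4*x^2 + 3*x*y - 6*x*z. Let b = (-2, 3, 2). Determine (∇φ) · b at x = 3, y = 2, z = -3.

∂φ/∂x = 8*x + 3*y - 6*z
∂φ/∂y = 3*x
∂φ/∂z = -6*x
∇φ at (3, 2, -3) = (48, 9, -18)
∇φ · b = (48)(-2) + (9)(3) + (-18)(2) = -105

-105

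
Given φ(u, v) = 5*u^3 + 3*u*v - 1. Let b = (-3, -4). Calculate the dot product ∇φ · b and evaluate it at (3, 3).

-468

∂φ/∂u = 15*u^2 + 3*v
∂φ/∂v = 3*u
∇φ at (3, 3) = (144, 9)
∇φ · b = (144)(-3) + (9)(-4) = -468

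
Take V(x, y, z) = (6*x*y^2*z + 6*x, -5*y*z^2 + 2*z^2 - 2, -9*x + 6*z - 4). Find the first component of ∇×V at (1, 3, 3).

(∇×V)_1 = ∂V₃/∂y − ∂V₂/∂z
= 0 − (-10*y*z + 4*z)
= 10*y*z - 4*z
At (1, 3, 3): 78.

78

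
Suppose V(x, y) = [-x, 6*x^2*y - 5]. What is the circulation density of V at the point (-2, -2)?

48

∂V₂/∂x = 12*x*y
∂V₁/∂y = 0
Scalar curl = 12*x*y
At (-2, -2): 48.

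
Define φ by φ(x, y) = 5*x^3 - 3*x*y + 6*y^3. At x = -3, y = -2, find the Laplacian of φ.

∂²φ/∂x² = 30*x
∂²φ/∂y² = 36*y
∇²φ = 30*x + 36*y
At (-3, -2): -162.

-162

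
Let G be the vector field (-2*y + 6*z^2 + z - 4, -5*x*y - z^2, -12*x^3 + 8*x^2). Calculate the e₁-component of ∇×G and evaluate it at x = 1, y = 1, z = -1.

-2

(∇×G)_1 = ∂G₃/∂y − ∂G₂/∂z
= 0 − (-2*z)
= 2*z
At (1, 1, -1): -2.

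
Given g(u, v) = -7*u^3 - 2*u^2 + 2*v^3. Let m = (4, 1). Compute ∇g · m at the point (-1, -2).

-44

∂g/∂u = -21*u^2 - 4*u
∂g/∂v = 6*v^2
∇g at (-1, -2) = (-17, 24)
∇g · m = (-17)(4) + (24)(1) = -44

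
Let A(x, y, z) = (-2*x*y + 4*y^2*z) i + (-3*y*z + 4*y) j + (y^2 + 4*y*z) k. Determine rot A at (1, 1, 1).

(∇×A)₁ = ∂A₃/∂y − ∂A₂/∂z = 5*y + 4*z
(∇×A)₂ = ∂A₁/∂z − ∂A₃/∂x = 4*y^2
(∇×A)₃ = ∂A₂/∂x − ∂A₁/∂y = 2*x - 8*y*z
∇×A = (5*y + 4*z, 4*y^2, 2*x - 8*y*z)
At (1, 1, 1): (9, 4, -6).

(9, 4, -6)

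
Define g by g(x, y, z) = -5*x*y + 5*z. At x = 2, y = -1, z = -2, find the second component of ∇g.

-10

(∇g)_2 = ∂g/∂y = -5*x
At (2, -1, -2): -10.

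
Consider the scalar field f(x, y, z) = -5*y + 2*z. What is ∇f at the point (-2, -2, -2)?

∂f/∂x = 0
∂f/∂y = -5
∂f/∂z = 2
∇f = (0, -5, 2)
At (-2, -2, -2): (0, -5, 2).

(0, -5, 2)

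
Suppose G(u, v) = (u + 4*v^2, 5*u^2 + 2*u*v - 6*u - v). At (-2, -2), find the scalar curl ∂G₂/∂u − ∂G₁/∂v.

∂G₂/∂u = 10*u + 2*v - 6
∂G₁/∂v = 8*v
Scalar curl = 10*u - 6*v - 6
At (-2, -2): -14.

-14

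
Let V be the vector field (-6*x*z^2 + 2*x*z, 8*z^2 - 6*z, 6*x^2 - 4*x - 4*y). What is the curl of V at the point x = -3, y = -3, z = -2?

(34, -38, 0)

(∇×V)₁ = ∂V₃/∂y − ∂V₂/∂z = -16*z + 2
(∇×V)₂ = ∂V₁/∂z − ∂V₃/∂x = -12*x*z - 10*x + 4
(∇×V)₃ = ∂V₂/∂x − ∂V₁/∂y = 0
∇×V = (-16*z + 2, -12*x*z - 10*x + 4, 0)
At (-3, -3, -2): (34, -38, 0).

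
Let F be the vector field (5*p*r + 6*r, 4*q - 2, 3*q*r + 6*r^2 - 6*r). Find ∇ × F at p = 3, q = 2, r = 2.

(∇×F)₁ = ∂F₃/∂q − ∂F₂/∂r = 3*r
(∇×F)₂ = ∂F₁/∂r − ∂F₃/∂p = 5*p + 6
(∇×F)₃ = ∂F₂/∂p − ∂F₁/∂q = 0
∇×F = (3*r, 5*p + 6, 0)
At (3, 2, 2): (6, 21, 0).

(6, 21, 0)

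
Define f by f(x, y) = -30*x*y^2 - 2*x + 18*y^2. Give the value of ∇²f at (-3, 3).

216

∂²f/∂x² = 0
∂²f/∂y² = 12*(-5*x + 3)
∇²f = -60*x + 36
At (-3, 3): 216.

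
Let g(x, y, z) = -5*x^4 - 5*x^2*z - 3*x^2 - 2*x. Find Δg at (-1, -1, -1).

∂²g/∂x² = -2*(30*x^2 + 5*z + 3)
∂²g/∂y² = 0
∂²g/∂z² = 0
∇²g = -60*x^2 - 10*z - 6
At (-1, -1, -1): -56.

-56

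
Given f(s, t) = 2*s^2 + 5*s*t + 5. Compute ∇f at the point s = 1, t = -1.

(-1, 5)

∂f/∂s = 4*s + 5*t
∂f/∂t = 5*s
∇f = (4*s + 5*t, 5*s)
At (1, -1): (-1, 5).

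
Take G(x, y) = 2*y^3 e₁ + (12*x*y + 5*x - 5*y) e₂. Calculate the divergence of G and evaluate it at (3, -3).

31

∂G₁/∂x = 0
∂G₂/∂y = 12*x - 5
∇·G = 12*x - 5
At (3, -3): 31.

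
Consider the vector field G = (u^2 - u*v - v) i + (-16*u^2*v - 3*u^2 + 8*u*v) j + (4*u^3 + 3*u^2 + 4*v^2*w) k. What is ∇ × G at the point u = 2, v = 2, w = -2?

(∇×G)₁ = ∂G₃/∂v − ∂G₂/∂w = 8*v*w
(∇×G)₂ = ∂G₁/∂w − ∂G₃/∂u = -12*u^2 - 6*u
(∇×G)₃ = ∂G₂/∂u − ∂G₁/∂v = -32*u*v - 5*u + 8*v + 1
∇×G = (8*v*w, -12*u^2 - 6*u, -32*u*v - 5*u + 8*v + 1)
At (2, 2, -2): (-32, -60, -121).

(-32, -60, -121)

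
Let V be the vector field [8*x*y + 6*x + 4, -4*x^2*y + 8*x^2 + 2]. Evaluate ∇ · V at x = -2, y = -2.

∂V₁/∂x = 8*y + 6
∂V₂/∂y = -4*x^2
∇·V = -4*x^2 + 8*y + 6
At (-2, -2): -26.

-26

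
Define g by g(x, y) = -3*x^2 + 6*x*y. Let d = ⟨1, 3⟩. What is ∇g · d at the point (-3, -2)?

∂g/∂x = -6*x + 6*y
∂g/∂y = 6*x
∇g at (-3, -2) = (6, -18)
∇g · d = (6)(1) + (-18)(3) = -48

-48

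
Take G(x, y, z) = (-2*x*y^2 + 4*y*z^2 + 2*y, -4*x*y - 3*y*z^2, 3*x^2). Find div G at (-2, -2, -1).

∂G₁/∂x = -2*y^2
∂G₂/∂y = -4*x - 3*z^2
∂G₃/∂z = 0
∇·G = -4*x - 2*y^2 - 3*z^2
At (-2, -2, -1): -3.

-3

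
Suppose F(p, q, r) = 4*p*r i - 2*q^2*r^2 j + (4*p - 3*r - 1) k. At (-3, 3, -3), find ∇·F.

∂F₁/∂p = 4*r
∂F₂/∂q = -4*q*r^2
∂F₃/∂r = -3
∇·F = -4*q*r^2 + 4*r - 3
At (-3, 3, -3): -123.

-123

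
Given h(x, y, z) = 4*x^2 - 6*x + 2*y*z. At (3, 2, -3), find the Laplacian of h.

∂²h/∂x² = 8
∂²h/∂y² = 0
∂²h/∂z² = 0
∇²h = 8
At (3, 2, -3): 8.

8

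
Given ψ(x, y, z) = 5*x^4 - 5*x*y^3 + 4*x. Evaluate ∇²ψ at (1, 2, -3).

0

∂²ψ/∂x² = 60*x^2
∂²ψ/∂y² = -30*x*y
∂²ψ/∂z² = 0
∇²ψ = 60*x^2 - 30*x*y
At (1, 2, -3): 0.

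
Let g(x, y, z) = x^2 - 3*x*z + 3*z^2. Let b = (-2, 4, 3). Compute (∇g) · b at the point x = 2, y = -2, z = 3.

46

∂g/∂x = 2*x - 3*z
∂g/∂y = 0
∂g/∂z = -3*x + 6*z
∇g at (2, -2, 3) = (-5, 0, 12)
∇g · b = (-5)(-2) + (0)(4) + (12)(3) = 46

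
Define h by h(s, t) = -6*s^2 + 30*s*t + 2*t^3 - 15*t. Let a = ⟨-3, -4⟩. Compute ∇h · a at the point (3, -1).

∂h/∂s = -12*s + 30*t
∂h/∂t = 30*s + 6*t^2 - 15
∇h at (3, -1) = (-66, 81)
∇h · a = (-66)(-3) + (81)(-4) = -126

-126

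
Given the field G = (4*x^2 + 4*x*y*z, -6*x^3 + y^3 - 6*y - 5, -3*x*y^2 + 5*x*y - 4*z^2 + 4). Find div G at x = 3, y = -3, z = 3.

-15

∂G₁/∂x = 8*x + 4*y*z
∂G₂/∂y = 3*y^2 - 6
∂G₃/∂z = -8*z
∇·G = 8*x + 3*y^2 + 4*y*z - 8*z - 6
At (3, -3, 3): -15.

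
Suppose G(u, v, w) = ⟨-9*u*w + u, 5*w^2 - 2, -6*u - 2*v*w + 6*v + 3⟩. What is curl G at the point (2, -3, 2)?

(-18, -12, 0)

(∇×G)₁ = ∂G₃/∂v − ∂G₂/∂w = -12*w + 6
(∇×G)₂ = ∂G₁/∂w − ∂G₃/∂u = -9*u + 6
(∇×G)₃ = ∂G₂/∂u − ∂G₁/∂v = 0
∇×G = (-12*w + 6, -9*u + 6, 0)
At (2, -3, 2): (-18, -12, 0).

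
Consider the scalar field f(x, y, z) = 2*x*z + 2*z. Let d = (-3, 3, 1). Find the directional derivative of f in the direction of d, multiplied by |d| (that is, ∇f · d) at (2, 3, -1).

12

∂f/∂x = 2*z
∂f/∂y = 0
∂f/∂z = 2*x + 2
∇f at (2, 3, -1) = (-2, 0, 6)
∇f · d = (-2)(-3) + (0)(3) + (6)(1) = 12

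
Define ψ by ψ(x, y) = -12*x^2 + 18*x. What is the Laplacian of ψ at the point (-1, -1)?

∂²ψ/∂x² = -24
∂²ψ/∂y² = 0
∇²ψ = -24
At (-1, -1): -24.

-24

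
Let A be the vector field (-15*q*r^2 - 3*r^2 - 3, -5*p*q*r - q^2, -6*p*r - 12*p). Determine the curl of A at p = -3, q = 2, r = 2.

(-30, -108, 40)

(∇×A)₁ = ∂A₃/∂q − ∂A₂/∂r = 5*p*q
(∇×A)₂ = ∂A₁/∂r − ∂A₃/∂p = -30*q*r + 12
(∇×A)₃ = ∂A₂/∂p − ∂A₁/∂q = -5*q*r + 15*r^2
∇×A = (5*p*q, -30*q*r + 12, -5*q*r + 15*r^2)
At (-3, 2, 2): (-30, -108, 40).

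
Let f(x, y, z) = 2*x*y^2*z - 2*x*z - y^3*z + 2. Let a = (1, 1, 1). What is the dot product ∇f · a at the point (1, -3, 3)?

∂f/∂x = 2*y^2*z - 2*z
∂f/∂y = 4*x*y*z - 3*y^2*z
∂f/∂z = 2*x*y^2 - 2*x - y^3
∇f at (1, -3, 3) = (48, -117, 43)
∇f · a = (48)(1) + (-117)(1) + (43)(1) = -26

-26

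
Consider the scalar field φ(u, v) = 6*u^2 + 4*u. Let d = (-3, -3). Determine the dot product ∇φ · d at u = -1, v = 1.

24

∂φ/∂u = 12*u + 4
∂φ/∂v = 0
∇φ at (-1, 1) = (-8, 0)
∇φ · d = (-8)(-3) + (0)(-3) = 24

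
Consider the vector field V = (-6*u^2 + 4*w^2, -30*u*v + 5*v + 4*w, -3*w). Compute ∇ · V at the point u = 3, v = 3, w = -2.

∂V₁/∂u = -12*u
∂V₂/∂v = -30*u + 5
∂V₃/∂w = -3
∇·V = -42*u + 2
At (3, 3, -2): -124.

-124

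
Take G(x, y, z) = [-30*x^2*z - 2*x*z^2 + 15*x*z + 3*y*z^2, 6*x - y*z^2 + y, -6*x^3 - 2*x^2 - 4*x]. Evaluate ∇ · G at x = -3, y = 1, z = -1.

∂G₁/∂x = -60*x*z - 2*z^2 + 15*z
∂G₂/∂y = -z^2 + 1
∂G₃/∂z = 0
∇·G = -60*x*z - 3*z^2 + 15*z + 1
At (-3, 1, -1): -197.

-197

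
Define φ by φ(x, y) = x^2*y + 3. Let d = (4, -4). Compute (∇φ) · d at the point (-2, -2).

16

∂φ/∂x = 2*x*y
∂φ/∂y = x^2
∇φ at (-2, -2) = (8, 4)
∇φ · d = (8)(4) + (4)(-4) = 16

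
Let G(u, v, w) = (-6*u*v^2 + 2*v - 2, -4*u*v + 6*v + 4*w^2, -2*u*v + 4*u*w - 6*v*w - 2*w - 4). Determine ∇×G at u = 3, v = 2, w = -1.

(∇×G)₁ = ∂G₃/∂v − ∂G₂/∂w = -2*u - 14*w
(∇×G)₂ = ∂G₁/∂w − ∂G₃/∂u = 2*v - 4*w
(∇×G)₃ = ∂G₂/∂u − ∂G₁/∂v = 12*u*v - 4*v - 2
∇×G = (-2*u - 14*w, 2*v - 4*w, 12*u*v - 4*v - 2)
At (3, 2, -1): (8, 8, 62).

(8, 8, 62)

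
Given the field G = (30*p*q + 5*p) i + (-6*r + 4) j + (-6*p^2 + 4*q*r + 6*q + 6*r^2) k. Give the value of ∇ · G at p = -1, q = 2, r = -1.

61

∂G₁/∂p = 30*q + 5
∂G₂/∂q = 0
∂G₃/∂r = 4*q + 12*r
∇·G = 34*q + 12*r + 5
At (-1, 2, -1): 61.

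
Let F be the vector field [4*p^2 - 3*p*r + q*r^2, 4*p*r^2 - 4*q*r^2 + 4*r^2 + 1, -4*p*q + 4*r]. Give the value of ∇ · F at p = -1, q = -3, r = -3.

-31

∂F₁/∂p = 8*p - 3*r
∂F₂/∂q = -4*r^2
∂F₃/∂r = 4
∇·F = 8*p - 4*r^2 - 3*r + 4
At (-1, -3, -3): -31.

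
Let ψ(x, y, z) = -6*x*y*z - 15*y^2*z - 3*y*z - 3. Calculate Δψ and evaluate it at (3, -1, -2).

60

∂²ψ/∂x² = 0
∂²ψ/∂y² = -30*z
∂²ψ/∂z² = 0
∇²ψ = -30*z
At (3, -1, -2): 60.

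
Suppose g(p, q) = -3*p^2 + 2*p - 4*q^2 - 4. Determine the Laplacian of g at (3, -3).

∂²g/∂p² = -6
∂²g/∂q² = -8
∇²g = -14
At (3, -3): -14.

-14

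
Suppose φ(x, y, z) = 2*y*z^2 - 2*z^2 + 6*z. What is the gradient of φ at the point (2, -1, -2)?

(0, 8, 22)

∂φ/∂x = 0
∂φ/∂y = 2*z^2
∂φ/∂z = 4*y*z - 4*z + 6
∇φ = (0, 2*z^2, 4*y*z - 4*z + 6)
At (2, -1, -2): (0, 8, 22).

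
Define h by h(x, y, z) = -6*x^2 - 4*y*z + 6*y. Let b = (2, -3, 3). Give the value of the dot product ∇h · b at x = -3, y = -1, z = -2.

∂h/∂x = -12*x
∂h/∂y = -4*z + 6
∂h/∂z = -4*y
∇h at (-3, -1, -2) = (36, 14, 4)
∇h · b = (36)(2) + (14)(-3) + (4)(3) = 42

42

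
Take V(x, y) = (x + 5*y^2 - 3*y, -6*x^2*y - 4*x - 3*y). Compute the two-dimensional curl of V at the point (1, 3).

-67

∂V₂/∂x = -12*x*y - 4
∂V₁/∂y = 10*y - 3
Scalar curl = -12*x*y - 10*y - 1
At (1, 3): -67.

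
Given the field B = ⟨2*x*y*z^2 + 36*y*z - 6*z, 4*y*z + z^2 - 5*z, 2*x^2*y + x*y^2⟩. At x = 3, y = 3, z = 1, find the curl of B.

(27, 93, -42)

(∇×B)₁ = ∂B₃/∂y − ∂B₂/∂z = 2*x^2 + 2*x*y - 4*y - 2*z + 5
(∇×B)₂ = ∂B₁/∂z − ∂B₃/∂x = 4*x*y*z - 4*x*y - y^2 + 36*y - 6
(∇×B)₃ = ∂B₂/∂x − ∂B₁/∂y = -2*x*z^2 - 36*z
∇×B = (2*x^2 + 2*x*y - 4*y - 2*z + 5, 4*x*y*z - 4*x*y - y^2 + 36*y - 6, -2*x*z^2 - 36*z)
At (3, 3, 1): (27, 93, -42).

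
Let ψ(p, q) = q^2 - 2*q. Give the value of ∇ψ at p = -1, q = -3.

∂ψ/∂p = 0
∂ψ/∂q = 2*q - 2
∇ψ = (0, 2*q - 2)
At (-1, -3): (0, -8).

(0, -8)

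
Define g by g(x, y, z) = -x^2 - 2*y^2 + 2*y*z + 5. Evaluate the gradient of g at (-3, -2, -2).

∂g/∂x = -2*x
∂g/∂y = -4*y + 2*z
∂g/∂z = 2*y
∇g = (-2*x, -4*y + 2*z, 2*y)
At (-3, -2, -2): (6, 4, -4).

(6, 4, -4)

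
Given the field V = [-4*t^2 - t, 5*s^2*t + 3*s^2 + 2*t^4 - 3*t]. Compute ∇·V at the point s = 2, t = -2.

-47

∂V₁/∂s = 0
∂V₂/∂t = 5*s^2 + 8*t^3 - 3
∇·V = 5*s^2 + 8*t^3 - 3
At (2, -2): -47.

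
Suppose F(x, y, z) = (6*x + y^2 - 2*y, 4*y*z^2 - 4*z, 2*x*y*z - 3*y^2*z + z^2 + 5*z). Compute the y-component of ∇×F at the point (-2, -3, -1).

(∇×F)_2 = ∂F₁/∂z − ∂F₃/∂x
= 0 − (2*y*z)
= -2*y*z
At (-2, -3, -1): -6.

-6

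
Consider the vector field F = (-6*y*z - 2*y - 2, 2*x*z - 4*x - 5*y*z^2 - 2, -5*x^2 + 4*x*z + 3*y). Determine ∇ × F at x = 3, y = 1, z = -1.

(-13, 28, -10)

(∇×F)₁ = ∂F₃/∂y − ∂F₂/∂z = -2*x + 10*y*z + 3
(∇×F)₂ = ∂F₁/∂z − ∂F₃/∂x = 10*x - 6*y - 4*z
(∇×F)₃ = ∂F₂/∂x − ∂F₁/∂y = 8*z - 2
∇×F = (-2*x + 10*y*z + 3, 10*x - 6*y - 4*z, 8*z - 2)
At (3, 1, -1): (-13, 28, -10).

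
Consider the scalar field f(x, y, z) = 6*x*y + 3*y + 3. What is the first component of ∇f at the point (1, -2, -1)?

(∇f)_1 = ∂f/∂x = 6*y
At (1, -2, -1): -12.

-12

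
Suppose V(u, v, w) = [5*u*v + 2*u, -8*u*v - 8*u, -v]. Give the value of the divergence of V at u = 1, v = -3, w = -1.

-21

∂V₁/∂u = 5*v + 2
∂V₂/∂v = -8*u
∂V₃/∂w = 0
∇·V = -8*u + 5*v + 2
At (1, -3, -1): -21.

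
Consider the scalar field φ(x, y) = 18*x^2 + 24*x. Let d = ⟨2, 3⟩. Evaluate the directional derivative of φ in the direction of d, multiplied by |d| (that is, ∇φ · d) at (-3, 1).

∂φ/∂x = 36*x + 24
∂φ/∂y = 0
∇φ at (-3, 1) = (-84, 0)
∇φ · d = (-84)(2) + (0)(3) = -168

-168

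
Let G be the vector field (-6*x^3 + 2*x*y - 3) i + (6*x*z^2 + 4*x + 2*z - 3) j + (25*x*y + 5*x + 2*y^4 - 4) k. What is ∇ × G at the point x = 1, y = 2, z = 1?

(∇×G)₁ = ∂G₃/∂y − ∂G₂/∂z = -12*x*z + 25*x + 8*y^3 - 2
(∇×G)₂ = ∂G₁/∂z − ∂G₃/∂x = -25*y - 5
(∇×G)₃ = ∂G₂/∂x − ∂G₁/∂y = -2*x + 6*z^2 + 4
∇×G = (-12*x*z + 25*x + 8*y^3 - 2, -25*y - 5, -2*x + 6*z^2 + 4)
At (1, 2, 1): (75, -55, 8).

(75, -55, 8)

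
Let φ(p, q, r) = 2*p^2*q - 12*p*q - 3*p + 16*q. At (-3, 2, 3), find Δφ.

∂²φ/∂p² = 4*q
∂²φ/∂q² = 0
∂²φ/∂r² = 0
∇²φ = 4*q
At (-3, 2, 3): 8.

8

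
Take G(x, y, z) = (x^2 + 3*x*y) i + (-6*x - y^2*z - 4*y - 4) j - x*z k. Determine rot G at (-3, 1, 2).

(∇×G)₁ = ∂G₃/∂y − ∂G₂/∂z = y^2
(∇×G)₂ = ∂G₁/∂z − ∂G₃/∂x = z
(∇×G)₃ = ∂G₂/∂x − ∂G₁/∂y = -3*x - 6
∇×G = (y^2, z, -3*x - 6)
At (-3, 1, 2): (1, 2, 3).

(1, 2, 3)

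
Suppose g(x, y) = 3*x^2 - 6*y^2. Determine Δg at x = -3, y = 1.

-6

∂²g/∂x² = 6
∂²g/∂y² = -12
∇²g = -6
At (-3, 1): -6.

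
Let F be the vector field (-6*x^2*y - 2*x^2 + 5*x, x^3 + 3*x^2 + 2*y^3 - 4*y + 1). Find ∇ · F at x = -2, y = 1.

∂F₁/∂x = -12*x*y - 4*x + 5
∂F₂/∂y = 6*y^2 - 4
∇·F = -12*x*y - 4*x + 6*y^2 + 1
At (-2, 1): 39.

39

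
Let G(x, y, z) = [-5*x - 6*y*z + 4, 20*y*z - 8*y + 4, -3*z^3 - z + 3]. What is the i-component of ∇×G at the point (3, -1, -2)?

(∇×G)_1 = ∂G₃/∂y − ∂G₂/∂z
= 0 − (20*y)
= -20*y
At (3, -1, -2): 20.

20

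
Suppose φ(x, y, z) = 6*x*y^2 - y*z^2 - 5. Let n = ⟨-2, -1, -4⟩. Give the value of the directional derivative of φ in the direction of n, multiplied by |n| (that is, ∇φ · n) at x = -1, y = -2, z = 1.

-87

∂φ/∂x = 6*y^2
∂φ/∂y = 12*x*y - z^2
∂φ/∂z = -2*y*z
∇φ at (-1, -2, 1) = (24, 23, 4)
∇φ · n = (24)(-2) + (23)(-1) + (4)(-4) = -87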